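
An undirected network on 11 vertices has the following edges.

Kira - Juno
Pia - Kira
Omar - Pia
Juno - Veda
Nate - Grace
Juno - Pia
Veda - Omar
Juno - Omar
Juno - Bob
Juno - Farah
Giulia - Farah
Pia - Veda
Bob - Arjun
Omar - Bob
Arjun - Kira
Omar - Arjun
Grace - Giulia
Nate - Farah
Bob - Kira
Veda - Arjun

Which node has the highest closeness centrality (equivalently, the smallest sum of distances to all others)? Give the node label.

Juno

Farness (sum of distances to all others) for each node — Arjun:24, Bob:20, Farah:18, Giulia:25, Grace:32, Juno:15, Kira:20, Nate:25, Omar:19, Pia:20, Veda:20.
The smallest farness is 15, for Juno, so Juno has the highest closeness.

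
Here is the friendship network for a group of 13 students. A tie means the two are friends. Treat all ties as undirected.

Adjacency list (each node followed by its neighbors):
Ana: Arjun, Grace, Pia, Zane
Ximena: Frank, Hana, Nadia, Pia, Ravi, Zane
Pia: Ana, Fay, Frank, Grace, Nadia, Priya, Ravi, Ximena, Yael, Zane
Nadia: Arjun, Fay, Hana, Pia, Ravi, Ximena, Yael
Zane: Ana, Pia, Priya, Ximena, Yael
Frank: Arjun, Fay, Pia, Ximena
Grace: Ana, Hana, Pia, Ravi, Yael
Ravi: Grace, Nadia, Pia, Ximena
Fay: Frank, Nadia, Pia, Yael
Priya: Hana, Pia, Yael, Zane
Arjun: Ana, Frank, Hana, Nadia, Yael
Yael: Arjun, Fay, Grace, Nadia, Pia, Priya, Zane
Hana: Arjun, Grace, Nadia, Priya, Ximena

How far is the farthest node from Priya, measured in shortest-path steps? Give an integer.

Distances from Priya: Ana:2, Arjun:2, Fay:2, Frank:2, Grace:2, Hana:1, Nadia:2, Pia:1, Ravi:2, Ximena:2, Yael:1, Zane:1.
The largest is 2 (to Ximena, Ana, Grace, Nadia, Arjun, Fay, Ravi, and Frank), so the eccentricity of Priya is 2.

2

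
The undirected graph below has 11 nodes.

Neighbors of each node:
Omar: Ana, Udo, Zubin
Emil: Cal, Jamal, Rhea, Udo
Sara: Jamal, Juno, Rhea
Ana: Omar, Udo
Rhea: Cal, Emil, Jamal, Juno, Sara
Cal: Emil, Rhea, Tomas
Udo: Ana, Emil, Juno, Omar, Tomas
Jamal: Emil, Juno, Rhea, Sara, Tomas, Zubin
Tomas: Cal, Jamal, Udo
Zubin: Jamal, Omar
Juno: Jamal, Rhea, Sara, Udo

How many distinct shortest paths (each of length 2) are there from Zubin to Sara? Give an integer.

The shortest distance is 2, and the only length-2 path is Zubin–Jamal–Sara. So there is exactly 1 shortest path.

1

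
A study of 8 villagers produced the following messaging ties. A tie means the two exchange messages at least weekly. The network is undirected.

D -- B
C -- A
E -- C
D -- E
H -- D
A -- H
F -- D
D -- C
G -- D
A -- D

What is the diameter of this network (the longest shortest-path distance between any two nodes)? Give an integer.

2

Eccentricity of each node (its greatest distance to any other): A:2, B:2, C:2, D:1, E:2, F:2, G:2, H:2.
The maximum eccentricity is 2, realized for instance by the pair H–C via H – D – C. So the diameter is 2.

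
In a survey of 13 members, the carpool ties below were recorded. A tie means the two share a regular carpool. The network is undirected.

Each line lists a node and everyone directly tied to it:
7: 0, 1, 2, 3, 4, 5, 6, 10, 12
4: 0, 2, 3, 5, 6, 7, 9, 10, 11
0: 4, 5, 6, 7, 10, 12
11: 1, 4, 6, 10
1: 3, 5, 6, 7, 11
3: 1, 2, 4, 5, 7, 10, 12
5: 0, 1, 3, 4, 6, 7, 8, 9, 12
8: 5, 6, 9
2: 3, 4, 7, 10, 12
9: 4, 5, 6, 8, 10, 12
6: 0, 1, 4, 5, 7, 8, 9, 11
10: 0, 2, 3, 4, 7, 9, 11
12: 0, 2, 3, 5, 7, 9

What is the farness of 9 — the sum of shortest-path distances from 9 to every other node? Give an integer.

18

Distances from 9: 0:2, 1:2, 2:2, 3:2, 4:1, 5:1, 6:1, 7:2, 8:1, 10:1, 11:2, 12:1.
Sum = 2 + 2 + 2 + 2 + 1 + 1 + 1 + 2 + 1 + 1 + 2 + 1 = 18.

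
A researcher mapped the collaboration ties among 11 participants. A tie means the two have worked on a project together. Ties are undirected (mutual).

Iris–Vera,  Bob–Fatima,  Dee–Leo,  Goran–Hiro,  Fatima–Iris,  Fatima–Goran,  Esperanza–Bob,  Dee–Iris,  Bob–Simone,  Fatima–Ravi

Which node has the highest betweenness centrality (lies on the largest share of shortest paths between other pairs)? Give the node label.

Unnormalized betweenness of each node: Bob:17, Dee:9, Esperanza:0, Fatima:35, Goran:9, Hiro:0, Iris:23, Leo:0, Ravi:0, Simone:0, Vera:0.
Fatima has the largest value, 35, making it the main broker — the node through which the most shortest paths run.

Fatima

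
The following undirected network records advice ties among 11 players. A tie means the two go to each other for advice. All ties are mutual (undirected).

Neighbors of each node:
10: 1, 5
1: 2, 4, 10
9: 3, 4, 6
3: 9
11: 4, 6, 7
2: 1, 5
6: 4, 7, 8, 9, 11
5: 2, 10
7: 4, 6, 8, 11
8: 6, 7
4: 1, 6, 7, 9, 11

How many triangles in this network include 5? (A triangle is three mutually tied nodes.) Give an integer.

0

5's neighbors are 2 and 10, but none of them are tied to each other, so no triangle contains 5.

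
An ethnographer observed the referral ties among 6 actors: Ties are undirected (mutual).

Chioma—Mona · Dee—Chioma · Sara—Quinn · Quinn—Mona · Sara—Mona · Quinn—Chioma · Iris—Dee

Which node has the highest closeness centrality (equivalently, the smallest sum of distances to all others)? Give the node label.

Chioma

Farness (sum of distances to all others) for each node — Chioma:7, Dee:9, Iris:13, Mona:8, Quinn:8, Sara:11.
The smallest farness is 7, for Chioma, so Chioma has the highest closeness.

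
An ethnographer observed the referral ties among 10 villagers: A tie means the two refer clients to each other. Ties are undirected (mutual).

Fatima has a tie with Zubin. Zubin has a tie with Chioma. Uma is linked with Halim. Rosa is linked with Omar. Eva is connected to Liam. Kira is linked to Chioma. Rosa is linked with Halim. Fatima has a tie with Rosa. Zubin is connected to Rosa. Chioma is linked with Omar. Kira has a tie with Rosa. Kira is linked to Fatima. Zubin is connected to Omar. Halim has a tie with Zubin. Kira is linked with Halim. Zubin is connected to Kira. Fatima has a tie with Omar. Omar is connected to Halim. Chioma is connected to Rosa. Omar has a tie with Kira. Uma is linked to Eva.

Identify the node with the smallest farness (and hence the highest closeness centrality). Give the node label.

Halim

Farness (sum of distances to all others) for each node — Chioma:20, Eva:24, Fatima:20, Halim:14, Kira:15, Liam:32, Omar:15, Rosa:15, Uma:18, Zubin:15.
The smallest farness is 14, for Halim, so Halim has the highest closeness.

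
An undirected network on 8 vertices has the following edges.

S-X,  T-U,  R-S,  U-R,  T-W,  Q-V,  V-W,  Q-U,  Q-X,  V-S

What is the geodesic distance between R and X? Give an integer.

2

One shortest route is R – S – X, which uses 2 edges, and R and X are not directly tied, so nothing shorter exists. So d(R,X) = 2.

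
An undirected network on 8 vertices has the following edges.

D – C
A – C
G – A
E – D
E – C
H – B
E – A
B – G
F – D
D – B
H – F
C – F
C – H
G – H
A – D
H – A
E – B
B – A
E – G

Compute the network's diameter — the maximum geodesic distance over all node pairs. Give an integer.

Eccentricity of each node (its greatest distance to any other): A:2, B:2, C:2, D:2, E:2, F:2, G:2, H:2.
The maximum eccentricity is 2, realized for instance by the pair F–E via F – D – E. So the diameter is 2.

2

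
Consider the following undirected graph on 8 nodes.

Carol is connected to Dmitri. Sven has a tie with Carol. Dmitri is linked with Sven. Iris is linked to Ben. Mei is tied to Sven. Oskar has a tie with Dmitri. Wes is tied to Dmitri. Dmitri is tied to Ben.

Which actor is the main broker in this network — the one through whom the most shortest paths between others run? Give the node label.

Unnormalized betweenness of each node: Ben:6, Carol:0, Dmitri:17, Iris:0, Mei:0, Oskar:0, Sven:6, Wes:0.
Dmitri has the largest value, 17, making it the main broker — the node through which the most shortest paths run.

Dmitri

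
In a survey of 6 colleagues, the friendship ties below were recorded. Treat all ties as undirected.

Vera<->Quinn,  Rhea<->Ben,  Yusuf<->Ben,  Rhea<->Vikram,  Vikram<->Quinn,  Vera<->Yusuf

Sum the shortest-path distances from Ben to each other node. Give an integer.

9

Distances from Ben: Quinn:3, Rhea:1, Vera:2, Vikram:2, Yusuf:1.
Sum = 3 + 1 + 2 + 2 + 1 = 9.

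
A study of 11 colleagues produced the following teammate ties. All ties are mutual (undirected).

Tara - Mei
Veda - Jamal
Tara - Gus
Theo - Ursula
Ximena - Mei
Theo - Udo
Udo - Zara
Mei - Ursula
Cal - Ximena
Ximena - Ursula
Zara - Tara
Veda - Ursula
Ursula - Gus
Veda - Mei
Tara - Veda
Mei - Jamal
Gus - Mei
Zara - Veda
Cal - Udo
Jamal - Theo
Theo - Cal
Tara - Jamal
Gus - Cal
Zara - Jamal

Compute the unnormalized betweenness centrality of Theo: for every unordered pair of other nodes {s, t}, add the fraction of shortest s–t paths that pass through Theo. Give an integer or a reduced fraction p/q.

311/84

Pairs whose geodesics pass through Theo — Cal–Jamal: 1; Cal–Veda: 2/8; Cal–Ursula: 1/3; Jamal–Ursula: 1/3; Jamal–Udo: 1/2; Ursula–Udo: 1; Udo–Mei: 2/7.
All other pairs contribute 0.
Summing the contributions gives betweenness(Theo) = 311/84.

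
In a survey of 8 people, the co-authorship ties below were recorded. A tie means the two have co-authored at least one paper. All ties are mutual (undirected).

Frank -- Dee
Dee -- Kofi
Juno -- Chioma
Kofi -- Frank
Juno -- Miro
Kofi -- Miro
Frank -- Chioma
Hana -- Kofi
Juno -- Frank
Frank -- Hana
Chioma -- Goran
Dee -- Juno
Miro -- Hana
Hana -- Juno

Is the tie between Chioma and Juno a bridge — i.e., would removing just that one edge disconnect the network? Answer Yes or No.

Even without that edge, Chioma still reaches Juno via Chioma – Frank – Juno, so the network stays connected. Not a bridge.

No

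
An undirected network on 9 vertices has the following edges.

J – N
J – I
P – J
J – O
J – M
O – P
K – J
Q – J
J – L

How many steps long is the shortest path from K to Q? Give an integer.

2

One shortest route is K – J – Q, which uses 2 edges, and K and Q are not directly tied, so nothing shorter exists. So d(K,Q) = 2.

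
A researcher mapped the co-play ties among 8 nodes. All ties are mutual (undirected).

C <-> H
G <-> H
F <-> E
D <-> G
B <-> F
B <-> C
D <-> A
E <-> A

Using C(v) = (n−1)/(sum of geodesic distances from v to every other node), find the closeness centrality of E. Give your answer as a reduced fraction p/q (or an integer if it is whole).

7/16

Distances from E: A:1, B:2, C:3, D:2, F:1, G:3, H:4. Sum = 16.
n = 8, so closeness = 7/16.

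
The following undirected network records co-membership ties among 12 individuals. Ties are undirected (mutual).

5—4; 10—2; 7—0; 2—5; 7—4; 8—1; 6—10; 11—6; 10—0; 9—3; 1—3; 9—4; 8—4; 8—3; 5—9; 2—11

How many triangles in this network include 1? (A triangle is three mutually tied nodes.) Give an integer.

1

1's neighbors: 3 and 8.
Neighbor pairs that are themselves tied: 1–3–8. Each forms one triangle with 1, for 1 in total.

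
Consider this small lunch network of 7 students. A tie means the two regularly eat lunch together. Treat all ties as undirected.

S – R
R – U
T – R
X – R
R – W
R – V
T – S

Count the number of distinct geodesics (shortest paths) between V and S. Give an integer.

1

The shortest distance is 2, and the only length-2 path is V–R–S. So there is exactly 1 shortest path.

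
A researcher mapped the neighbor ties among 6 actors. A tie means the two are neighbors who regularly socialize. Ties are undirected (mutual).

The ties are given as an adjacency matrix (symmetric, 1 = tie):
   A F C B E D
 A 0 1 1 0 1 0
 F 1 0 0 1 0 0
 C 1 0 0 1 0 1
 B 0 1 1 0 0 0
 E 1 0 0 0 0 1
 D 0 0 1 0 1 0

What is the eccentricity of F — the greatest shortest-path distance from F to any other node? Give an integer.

Distances from F: A:1, B:1, C:2, D:3, E:2.
The largest is 3 (to D), so the eccentricity of F is 3.

3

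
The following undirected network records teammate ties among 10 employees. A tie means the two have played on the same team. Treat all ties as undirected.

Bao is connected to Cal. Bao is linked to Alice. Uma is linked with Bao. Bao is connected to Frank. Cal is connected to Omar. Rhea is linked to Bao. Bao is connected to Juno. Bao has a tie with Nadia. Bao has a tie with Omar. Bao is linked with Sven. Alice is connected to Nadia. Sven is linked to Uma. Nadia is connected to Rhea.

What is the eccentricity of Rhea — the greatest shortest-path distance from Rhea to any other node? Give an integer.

2

Distances from Rhea: Alice:2, Bao:1, Cal:2, Frank:2, Juno:2, Nadia:1, Omar:2, Sven:2, Uma:2.
The largest is 2 (to Alice, Juno, Cal, Sven, Uma, Frank, and Omar), so the eccentricity of Rhea is 2.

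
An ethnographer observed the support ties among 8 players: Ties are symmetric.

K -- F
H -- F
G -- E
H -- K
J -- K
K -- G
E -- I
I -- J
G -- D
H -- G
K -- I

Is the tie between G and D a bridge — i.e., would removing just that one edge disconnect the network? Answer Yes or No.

Yes

Without the G–D edge there is no alternate route between G and D, so the network disconnects. It is a bridge.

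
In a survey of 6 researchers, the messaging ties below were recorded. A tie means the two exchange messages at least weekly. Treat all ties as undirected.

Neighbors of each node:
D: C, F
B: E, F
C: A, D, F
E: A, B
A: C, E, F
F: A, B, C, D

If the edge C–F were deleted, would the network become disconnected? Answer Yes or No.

No

Even without that edge, C still reaches F via C – D – F, so the network stays connected. Not a bridge.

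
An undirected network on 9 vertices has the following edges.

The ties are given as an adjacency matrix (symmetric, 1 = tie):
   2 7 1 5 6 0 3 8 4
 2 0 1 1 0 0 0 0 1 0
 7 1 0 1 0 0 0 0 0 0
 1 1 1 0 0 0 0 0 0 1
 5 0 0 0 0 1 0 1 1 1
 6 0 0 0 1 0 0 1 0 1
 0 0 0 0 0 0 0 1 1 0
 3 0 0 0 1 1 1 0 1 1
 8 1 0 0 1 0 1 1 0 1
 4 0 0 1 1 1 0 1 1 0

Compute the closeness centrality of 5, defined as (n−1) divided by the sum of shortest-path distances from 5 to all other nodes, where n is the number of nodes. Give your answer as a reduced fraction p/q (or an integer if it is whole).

Distances from 5: 0:2, 1:2, 2:2, 3:1, 4:1, 6:1, 7:3, 8:1. Sum = 13.
n = 9, so closeness = 8/13.

8/13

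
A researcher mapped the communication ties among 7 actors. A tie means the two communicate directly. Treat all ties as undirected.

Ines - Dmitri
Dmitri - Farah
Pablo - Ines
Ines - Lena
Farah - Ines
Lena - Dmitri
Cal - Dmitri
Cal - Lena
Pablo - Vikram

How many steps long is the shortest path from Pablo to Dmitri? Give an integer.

One shortest route is Pablo – Ines – Dmitri, which uses 2 edges, and Pablo and Dmitri are not directly tied, so nothing shorter exists. So d(Pablo,Dmitri) = 2.

2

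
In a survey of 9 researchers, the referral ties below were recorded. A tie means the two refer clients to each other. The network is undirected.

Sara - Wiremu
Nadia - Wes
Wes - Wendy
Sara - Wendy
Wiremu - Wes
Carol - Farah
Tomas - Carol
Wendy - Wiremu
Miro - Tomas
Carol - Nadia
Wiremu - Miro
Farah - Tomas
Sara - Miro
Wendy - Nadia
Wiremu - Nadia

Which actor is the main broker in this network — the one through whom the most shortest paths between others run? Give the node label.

Unnormalized betweenness of each node: Carol:16/3, Farah:0, Miro:5, Nadia:7, Sara:5/6, Tomas:23/6, Wendy:4/3, Wes:0, Wiremu:14/3.
Nadia has the largest value, 7, making it the main broker — the node through which the most shortest paths run.

Nadia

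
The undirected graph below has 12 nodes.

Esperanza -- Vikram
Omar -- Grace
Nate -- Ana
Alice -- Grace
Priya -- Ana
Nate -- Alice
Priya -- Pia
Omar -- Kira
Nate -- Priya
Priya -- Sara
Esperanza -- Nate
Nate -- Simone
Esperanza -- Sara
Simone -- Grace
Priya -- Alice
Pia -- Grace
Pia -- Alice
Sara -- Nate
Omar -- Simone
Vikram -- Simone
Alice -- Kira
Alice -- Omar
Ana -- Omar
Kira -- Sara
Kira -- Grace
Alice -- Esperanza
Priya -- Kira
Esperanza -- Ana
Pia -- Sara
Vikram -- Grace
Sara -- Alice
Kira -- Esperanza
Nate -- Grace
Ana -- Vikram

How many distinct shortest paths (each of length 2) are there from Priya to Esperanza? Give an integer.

5

The shortest distance is 2. The length-2 paths are: Priya–Ana–Esperanza; Priya–Kira–Esperanza; Priya–Sara–Esperanza; Priya–Nate–Esperanza; Priya–Alice–Esperanza.
That gives 5 distinct shortest paths.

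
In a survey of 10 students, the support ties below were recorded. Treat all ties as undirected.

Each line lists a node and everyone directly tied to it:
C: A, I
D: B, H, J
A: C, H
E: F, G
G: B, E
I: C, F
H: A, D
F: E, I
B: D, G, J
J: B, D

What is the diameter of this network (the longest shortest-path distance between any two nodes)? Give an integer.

5

Eccentricity of each node (its greatest distance to any other): A:4, B:4, C:4, D:4, E:4, F:4, G:4, H:4, I:5, J:5.
The maximum eccentricity is 5, realized for instance by the pair I–J via I – F – E – G – B – J. So the diameter is 5.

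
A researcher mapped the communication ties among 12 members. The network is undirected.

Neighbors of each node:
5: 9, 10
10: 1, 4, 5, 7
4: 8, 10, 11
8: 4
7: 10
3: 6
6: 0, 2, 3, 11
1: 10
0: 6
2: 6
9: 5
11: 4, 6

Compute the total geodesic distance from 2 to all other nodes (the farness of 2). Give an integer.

39

Distances from 2: 0:2, 1:5, 3:2, 4:3, 5:5, 6:1, 7:5, 8:4, 9:6, 10:4, 11:2.
Sum = 2 + 5 + 2 + 3 + 5 + 1 + 5 + 4 + 6 + 4 + 2 = 39.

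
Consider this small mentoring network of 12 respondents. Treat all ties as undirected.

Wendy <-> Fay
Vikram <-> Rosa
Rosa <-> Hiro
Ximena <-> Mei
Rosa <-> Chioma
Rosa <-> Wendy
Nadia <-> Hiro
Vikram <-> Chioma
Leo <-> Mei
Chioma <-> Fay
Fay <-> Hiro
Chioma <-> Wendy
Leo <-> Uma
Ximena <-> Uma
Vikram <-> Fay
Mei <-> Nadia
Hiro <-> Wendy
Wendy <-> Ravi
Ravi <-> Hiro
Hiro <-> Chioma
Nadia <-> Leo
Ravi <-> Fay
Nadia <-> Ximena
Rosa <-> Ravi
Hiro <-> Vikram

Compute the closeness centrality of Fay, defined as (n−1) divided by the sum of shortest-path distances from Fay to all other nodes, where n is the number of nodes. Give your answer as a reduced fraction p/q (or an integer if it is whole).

1/2

Distances from Fay: Chioma:1, Hiro:1, Leo:3, Mei:3, Nadia:2, Ravi:1, Rosa:2, Uma:4, Vikram:1, Wendy:1, Ximena:3. Sum = 22.
n = 12, so closeness = 11/22 = 1/2.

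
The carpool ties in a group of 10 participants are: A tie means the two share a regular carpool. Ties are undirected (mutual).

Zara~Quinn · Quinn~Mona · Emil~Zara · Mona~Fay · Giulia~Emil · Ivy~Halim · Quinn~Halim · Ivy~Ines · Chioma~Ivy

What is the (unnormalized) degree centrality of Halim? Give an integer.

Halim is directly tied to Ivy and Quinn. That is 2 neighbors, so the degree of Halim is 2.

2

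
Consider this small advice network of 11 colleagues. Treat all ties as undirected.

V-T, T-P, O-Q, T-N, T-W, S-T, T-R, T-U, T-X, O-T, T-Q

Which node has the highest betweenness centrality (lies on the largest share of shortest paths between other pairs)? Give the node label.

Unnormalized betweenness of each node: N:0, O:0, P:0, Q:0, R:0, S:0, T:44, U:0, V:0, W:0, X:0.
T has the largest value, 44, making it the main broker — the node through which the most shortest paths run.

T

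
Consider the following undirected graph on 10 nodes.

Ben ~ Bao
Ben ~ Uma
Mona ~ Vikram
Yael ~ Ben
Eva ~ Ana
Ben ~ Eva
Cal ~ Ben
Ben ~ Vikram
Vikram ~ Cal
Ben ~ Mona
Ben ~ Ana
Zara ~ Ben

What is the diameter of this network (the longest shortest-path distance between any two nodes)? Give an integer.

2

Eccentricity of each node (its greatest distance to any other): Ana:2, Bao:2, Ben:1, Cal:2, Eva:2, Mona:2, Uma:2, Vikram:2, Yael:2, Zara:2.
The maximum eccentricity is 2, realized for instance by the pair Yael–Eva via Yael – Ben – Eva. So the diameter is 2.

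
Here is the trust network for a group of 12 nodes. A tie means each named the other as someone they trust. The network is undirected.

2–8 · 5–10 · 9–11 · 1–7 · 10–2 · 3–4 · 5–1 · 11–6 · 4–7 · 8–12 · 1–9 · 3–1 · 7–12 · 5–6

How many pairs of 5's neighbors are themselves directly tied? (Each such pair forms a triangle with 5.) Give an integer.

5's neighbors are 1, 6, and 10, but none of them are tied to each other, so no triangle contains 5.

0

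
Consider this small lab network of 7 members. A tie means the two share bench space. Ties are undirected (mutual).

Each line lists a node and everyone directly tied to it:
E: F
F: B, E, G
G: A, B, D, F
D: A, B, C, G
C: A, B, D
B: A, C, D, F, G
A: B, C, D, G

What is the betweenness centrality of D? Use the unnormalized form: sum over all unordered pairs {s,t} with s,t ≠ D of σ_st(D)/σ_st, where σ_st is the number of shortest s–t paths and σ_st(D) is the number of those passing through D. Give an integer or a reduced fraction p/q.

1/3

Pairs whose geodesics pass through D — G–C: 1/3.
All other pairs contribute 0.
Summing the contributions gives betweenness(D) = 1/3.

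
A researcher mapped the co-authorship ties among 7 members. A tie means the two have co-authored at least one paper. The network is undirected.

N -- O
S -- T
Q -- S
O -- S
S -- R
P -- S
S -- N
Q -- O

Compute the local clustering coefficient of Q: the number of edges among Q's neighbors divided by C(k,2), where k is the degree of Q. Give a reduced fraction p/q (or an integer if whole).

1

Q's neighbors: O and S (k = 2).
Possible neighbor pairs: C(2,2) = 1. Edges among them: O–S → e = 1.
Clustering(Q) = 1/1.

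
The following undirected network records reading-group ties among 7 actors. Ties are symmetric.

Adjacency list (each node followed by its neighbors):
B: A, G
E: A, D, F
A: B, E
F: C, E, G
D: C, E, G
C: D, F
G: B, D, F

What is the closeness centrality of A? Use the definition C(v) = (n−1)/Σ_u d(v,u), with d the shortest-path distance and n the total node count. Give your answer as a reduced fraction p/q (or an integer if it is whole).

Distances from A: B:1, C:3, D:2, E:1, F:2, G:2. Sum = 11.
n = 7, so closeness = 6/11.

6/11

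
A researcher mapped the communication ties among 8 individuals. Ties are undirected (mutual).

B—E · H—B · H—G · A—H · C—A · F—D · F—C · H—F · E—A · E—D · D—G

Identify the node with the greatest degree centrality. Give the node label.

H

Degrees — A:3, B:2, C:2, D:3, E:3, F:3, G:2, H:4.
The maximum is 4, attained only by H.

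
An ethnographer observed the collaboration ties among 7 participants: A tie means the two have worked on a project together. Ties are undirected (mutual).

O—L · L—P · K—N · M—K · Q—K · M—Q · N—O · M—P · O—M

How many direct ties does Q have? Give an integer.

Q is directly tied to K and M. That is 2 neighbors, so the degree of Q is 2.

2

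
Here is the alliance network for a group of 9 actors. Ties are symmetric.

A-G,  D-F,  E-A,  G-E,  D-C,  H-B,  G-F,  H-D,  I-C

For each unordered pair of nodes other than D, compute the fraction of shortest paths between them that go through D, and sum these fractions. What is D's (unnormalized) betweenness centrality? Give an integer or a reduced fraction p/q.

Pairs whose geodesics pass through D — F–H: 1; F–B: 1; F–I: 1; F–C: 1; A–H: 1; A–B: 1; A–I: 1; A–C: 1; H–E: 1; H–I: 1; H–G: 1; H–C: 1; B–E: 1; B–I: 1 … (+6 more pairs).
All other pairs contribute 0.
Summing the contributions gives betweenness(D) = 20.

20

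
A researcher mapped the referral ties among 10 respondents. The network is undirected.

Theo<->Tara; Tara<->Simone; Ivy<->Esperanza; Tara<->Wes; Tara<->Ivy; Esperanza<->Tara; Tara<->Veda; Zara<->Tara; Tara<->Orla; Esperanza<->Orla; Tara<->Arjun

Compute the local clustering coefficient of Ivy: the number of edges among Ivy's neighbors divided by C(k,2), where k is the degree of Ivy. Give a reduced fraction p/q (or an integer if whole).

Ivy's neighbors: Esperanza and Tara (k = 2).
Possible neighbor pairs: C(2,2) = 1. Edges among them: Esperanza–Tara → e = 1.
Clustering(Ivy) = 1/1.

1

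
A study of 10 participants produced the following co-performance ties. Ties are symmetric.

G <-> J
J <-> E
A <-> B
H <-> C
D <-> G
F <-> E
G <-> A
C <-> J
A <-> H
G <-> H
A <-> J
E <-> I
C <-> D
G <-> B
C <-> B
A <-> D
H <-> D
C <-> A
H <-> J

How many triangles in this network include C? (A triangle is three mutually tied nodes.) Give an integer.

C's neighbors: A, B, D, H, and J.
Neighbor pairs that are themselves tied: C–A–B; C–A–D; C–A–H; C–A–J; C–D–H; C–H–J. Each forms one triangle with C, for 6 in total.

6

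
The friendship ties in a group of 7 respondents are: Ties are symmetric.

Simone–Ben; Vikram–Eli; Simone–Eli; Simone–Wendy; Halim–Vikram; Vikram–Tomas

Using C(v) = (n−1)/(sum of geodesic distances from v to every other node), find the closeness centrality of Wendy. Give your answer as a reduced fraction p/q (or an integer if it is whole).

Distances from Wendy: Ben:2, Eli:2, Halim:4, Simone:1, Tomas:4, Vikram:3. Sum = 16.
n = 7, so closeness = 6/16 = 3/8.

3/8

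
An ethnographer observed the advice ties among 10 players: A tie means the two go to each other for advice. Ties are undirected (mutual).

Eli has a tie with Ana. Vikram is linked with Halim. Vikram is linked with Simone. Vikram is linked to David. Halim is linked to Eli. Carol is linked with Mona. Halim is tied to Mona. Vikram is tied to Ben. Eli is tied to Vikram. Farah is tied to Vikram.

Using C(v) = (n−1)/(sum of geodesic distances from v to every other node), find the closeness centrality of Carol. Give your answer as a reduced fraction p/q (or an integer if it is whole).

Distances from Carol: Ana:4, Ben:4, David:4, Eli:3, Farah:4, Halim:2, Mona:1, Simone:4, Vikram:3. Sum = 29.
n = 10, so closeness = 9/29.

9/29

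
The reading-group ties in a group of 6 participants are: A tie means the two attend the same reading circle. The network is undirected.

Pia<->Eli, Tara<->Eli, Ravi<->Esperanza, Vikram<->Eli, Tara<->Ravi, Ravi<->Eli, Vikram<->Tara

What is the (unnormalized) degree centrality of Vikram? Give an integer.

2

Vikram is directly tied to Eli and Tara. That is 2 neighbors, so the degree of Vikram is 2.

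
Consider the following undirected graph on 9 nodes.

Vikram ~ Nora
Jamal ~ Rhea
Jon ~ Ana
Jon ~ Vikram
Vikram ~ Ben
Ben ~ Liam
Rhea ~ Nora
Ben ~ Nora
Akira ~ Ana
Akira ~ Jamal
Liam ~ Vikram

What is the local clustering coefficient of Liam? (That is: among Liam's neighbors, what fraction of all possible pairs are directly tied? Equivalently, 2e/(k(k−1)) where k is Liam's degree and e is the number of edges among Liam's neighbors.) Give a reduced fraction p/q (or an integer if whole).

Liam's neighbors: Ben and Vikram (k = 2).
Possible neighbor pairs: C(2,2) = 1. Edges among them: Ben–Vikram → e = 1.
Clustering(Liam) = 1/1.

1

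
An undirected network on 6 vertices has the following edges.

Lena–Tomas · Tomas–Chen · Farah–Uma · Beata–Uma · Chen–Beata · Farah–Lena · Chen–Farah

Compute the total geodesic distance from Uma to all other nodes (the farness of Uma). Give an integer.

Distances from Uma: Beata:1, Chen:2, Farah:1, Lena:2, Tomas:3.
Sum = 1 + 2 + 1 + 2 + 3 = 9.

9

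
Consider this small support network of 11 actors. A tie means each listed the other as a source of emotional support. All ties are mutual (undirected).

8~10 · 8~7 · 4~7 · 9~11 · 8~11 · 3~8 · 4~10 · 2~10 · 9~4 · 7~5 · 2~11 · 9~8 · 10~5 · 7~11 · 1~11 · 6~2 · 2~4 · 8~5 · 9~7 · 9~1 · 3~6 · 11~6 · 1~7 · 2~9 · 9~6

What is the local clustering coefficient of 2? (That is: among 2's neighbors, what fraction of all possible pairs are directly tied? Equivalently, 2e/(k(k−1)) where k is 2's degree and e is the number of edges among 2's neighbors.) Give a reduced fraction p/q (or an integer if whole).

1/2

2's neighbors: 4, 6, 9, 10, and 11 (k = 5).
Possible neighbor pairs: C(5,2) = 10. Edges among them: 4–9, 4–10, 6–9, 6–11, 9–11 → e = 5.
Clustering(2) = 5/10 = 1/2.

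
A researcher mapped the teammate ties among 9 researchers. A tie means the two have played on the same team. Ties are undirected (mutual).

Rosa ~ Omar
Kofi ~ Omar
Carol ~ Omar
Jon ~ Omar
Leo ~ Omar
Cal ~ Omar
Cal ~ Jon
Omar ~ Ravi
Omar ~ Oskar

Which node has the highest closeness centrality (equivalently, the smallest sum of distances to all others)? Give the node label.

Omar

Farness (sum of distances to all others) for each node — Cal:14, Carol:15, Jon:14, Kofi:15, Leo:15, Omar:8, Oskar:15, Ravi:15, Rosa:15.
The smallest farness is 8, for Omar, so Omar has the highest closeness.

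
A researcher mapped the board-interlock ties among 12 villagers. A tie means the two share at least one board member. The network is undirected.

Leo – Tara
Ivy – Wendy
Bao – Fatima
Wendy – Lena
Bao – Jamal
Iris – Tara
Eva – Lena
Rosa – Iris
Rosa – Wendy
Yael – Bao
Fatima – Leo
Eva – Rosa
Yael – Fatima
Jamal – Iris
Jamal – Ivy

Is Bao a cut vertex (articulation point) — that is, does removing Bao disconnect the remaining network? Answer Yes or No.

No

Even without Bao, every remaining node can still reach every other (the residual graph is connected), so Bao is not a cut vertex.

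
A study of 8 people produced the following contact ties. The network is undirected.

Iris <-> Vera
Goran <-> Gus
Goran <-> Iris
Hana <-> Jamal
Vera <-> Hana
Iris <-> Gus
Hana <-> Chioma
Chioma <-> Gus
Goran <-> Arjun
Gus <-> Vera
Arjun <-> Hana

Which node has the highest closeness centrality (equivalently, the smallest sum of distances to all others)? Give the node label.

Farness (sum of distances to all others) for each node — Arjun:12, Chioma:12, Goran:12, Gus:11, Hana:10, Iris:12, Jamal:16, Vera:11.
The smallest farness is 10, for Hana, so Hana has the highest closeness.

Hana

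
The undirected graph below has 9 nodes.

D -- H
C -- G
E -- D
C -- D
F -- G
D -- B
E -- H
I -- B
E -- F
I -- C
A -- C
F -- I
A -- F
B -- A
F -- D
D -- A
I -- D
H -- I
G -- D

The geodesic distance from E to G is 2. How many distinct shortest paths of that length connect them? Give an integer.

The shortest distance is 2. The length-2 paths are: E–F–G; E–D–G.
That gives 2 distinct shortest paths.

2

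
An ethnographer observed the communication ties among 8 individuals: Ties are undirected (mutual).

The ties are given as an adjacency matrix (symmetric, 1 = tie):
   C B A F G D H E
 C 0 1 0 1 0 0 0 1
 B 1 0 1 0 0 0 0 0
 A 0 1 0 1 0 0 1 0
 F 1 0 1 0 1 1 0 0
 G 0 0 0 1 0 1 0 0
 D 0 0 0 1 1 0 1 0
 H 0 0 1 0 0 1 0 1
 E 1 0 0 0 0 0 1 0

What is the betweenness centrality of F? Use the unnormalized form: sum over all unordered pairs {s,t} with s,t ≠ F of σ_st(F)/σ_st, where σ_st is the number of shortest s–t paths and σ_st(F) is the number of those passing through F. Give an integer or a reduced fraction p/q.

Pairs whose geodesics pass through F — C–A: 1/2; C–G: 1; C–D: 1; B–G: 2/2; B–D: 2/3; A–G: 1; A–D: 1/2; G–E: 1/2.
All other pairs contribute 0.
Summing the contributions gives betweenness(F) = 37/6.

37/6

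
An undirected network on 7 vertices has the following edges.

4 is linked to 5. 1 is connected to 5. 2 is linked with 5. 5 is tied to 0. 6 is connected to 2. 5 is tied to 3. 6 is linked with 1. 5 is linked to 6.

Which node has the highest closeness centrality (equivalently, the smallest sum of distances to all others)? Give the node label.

5

Farness (sum of distances to all others) for each node — 0:11, 1:10, 2:10, 3:11, 4:11, 5:6, 6:9.
The smallest farness is 6, for 5, so 5 has the highest closeness.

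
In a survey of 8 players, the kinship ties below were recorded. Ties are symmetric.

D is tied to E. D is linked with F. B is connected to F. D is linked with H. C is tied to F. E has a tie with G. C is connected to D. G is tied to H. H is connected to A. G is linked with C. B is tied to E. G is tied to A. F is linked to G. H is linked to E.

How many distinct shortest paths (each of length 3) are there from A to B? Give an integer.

3

The shortest distance is 3. The length-3 paths are: A–G–F–B; A–H–E–B; A–G–E–B.
That gives 3 distinct shortest paths.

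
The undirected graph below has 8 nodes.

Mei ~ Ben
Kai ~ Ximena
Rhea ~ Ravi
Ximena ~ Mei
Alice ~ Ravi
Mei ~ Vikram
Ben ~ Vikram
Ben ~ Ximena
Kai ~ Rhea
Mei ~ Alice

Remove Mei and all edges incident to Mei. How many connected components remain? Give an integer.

1

Mei's neighbors (Alice, Ben, Vikram, and Ximena) remain reachable from one another through other ties, so the rest of the network stays in one piece.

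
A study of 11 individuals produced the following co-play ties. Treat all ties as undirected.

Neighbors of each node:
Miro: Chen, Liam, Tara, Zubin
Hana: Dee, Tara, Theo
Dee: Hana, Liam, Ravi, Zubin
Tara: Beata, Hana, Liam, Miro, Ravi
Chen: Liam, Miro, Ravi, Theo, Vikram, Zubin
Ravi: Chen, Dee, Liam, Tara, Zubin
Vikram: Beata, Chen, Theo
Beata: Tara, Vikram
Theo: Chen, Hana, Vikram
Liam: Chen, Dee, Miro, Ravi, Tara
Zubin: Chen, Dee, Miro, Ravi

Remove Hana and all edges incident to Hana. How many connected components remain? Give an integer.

1

Hana's neighbors (Dee, Tara, and Theo) remain reachable from one another through other ties, so the rest of the network stays in one piece.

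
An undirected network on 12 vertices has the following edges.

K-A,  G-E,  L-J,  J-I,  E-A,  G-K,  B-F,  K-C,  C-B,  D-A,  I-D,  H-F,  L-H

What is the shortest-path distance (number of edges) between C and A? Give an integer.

2

One shortest route is C – K – A, which uses 2 edges, and C and A are not directly tied, so nothing shorter exists. So d(C,A) = 2.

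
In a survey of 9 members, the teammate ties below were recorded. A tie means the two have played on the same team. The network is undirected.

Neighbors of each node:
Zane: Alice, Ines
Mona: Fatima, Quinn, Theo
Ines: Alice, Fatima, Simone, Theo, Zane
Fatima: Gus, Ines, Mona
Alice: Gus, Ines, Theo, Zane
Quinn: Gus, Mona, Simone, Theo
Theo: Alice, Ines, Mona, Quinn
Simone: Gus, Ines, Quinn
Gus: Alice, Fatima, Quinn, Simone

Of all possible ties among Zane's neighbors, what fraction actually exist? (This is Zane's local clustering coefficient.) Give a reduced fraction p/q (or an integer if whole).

Zane's neighbors: Alice and Ines (k = 2).
Possible neighbor pairs: C(2,2) = 1. Edges among them: Alice–Ines → e = 1.
Clustering(Zane) = 1/1.

1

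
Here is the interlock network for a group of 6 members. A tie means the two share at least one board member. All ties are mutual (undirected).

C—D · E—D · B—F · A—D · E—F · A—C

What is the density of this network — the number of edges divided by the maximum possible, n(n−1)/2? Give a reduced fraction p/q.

2/5

There are 6 edges and 6 nodes, so the maximum possible is C(6,2) = 15.
Density = 6/15 = 2/5.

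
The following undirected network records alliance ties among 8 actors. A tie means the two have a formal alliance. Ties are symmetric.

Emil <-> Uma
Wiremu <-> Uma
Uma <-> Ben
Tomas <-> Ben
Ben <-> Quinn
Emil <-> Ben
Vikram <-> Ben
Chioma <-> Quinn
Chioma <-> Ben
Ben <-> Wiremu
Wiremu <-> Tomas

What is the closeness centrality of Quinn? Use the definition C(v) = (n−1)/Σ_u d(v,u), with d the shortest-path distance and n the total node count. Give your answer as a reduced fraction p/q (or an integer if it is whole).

Distances from Quinn: Ben:1, Chioma:1, Emil:2, Tomas:2, Uma:2, Vikram:2, Wiremu:2. Sum = 12.
n = 8, so closeness = 7/12.

7/12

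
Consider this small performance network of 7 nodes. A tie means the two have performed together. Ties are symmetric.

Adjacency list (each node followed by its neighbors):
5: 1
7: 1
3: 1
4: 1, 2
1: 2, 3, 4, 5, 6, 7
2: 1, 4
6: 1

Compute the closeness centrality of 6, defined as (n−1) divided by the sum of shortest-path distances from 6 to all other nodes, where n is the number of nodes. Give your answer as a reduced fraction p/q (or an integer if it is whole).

Distances from 6: 1:1, 2:2, 3:2, 4:2, 5:2, 7:2. Sum = 11.
n = 7, so closeness = 6/11.

6/11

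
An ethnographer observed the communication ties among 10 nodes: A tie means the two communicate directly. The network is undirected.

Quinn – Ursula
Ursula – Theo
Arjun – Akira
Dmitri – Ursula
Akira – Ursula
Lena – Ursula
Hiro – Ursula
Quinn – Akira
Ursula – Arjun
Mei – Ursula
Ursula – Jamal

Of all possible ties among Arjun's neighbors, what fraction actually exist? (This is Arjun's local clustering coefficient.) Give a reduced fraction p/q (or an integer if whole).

Arjun's neighbors: Akira and Ursula (k = 2).
Possible neighbor pairs: C(2,2) = 1. Edges among them: Akira–Ursula → e = 1.
Clustering(Arjun) = 1/1.

1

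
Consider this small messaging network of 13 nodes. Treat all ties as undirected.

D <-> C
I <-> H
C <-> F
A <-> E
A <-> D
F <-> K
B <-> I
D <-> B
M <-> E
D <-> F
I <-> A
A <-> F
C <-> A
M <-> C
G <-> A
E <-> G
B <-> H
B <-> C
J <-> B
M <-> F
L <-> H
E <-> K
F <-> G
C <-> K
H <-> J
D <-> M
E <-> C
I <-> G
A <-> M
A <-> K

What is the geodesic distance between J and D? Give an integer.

One shortest route is J – B – D, which uses 2 edges, and J and D are not directly tied, so nothing shorter exists. So d(J,D) = 2.

2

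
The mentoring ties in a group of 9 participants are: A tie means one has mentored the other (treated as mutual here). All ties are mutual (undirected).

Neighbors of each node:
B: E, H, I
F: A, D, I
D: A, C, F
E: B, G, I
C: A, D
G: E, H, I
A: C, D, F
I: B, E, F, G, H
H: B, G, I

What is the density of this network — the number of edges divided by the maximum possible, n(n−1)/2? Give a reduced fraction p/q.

There are 14 edges and 9 nodes, so the maximum possible is C(9,2) = 36.
Density = 14/36 = 7/18.

7/18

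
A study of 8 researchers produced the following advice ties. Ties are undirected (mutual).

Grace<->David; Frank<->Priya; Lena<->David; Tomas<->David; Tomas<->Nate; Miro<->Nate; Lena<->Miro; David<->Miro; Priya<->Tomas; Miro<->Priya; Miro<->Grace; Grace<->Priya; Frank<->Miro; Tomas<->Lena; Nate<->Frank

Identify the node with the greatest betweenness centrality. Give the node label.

Unnormalized betweenness of each node: David:5/4, Frank:1/3, Grace:1/3, Lena:1/4, Miro:37/6, Nate:3/4, Priya:7/4, Tomas:13/6.
Miro has the largest value, 37/6, making it the main broker — the node through which the most shortest paths run.

Miro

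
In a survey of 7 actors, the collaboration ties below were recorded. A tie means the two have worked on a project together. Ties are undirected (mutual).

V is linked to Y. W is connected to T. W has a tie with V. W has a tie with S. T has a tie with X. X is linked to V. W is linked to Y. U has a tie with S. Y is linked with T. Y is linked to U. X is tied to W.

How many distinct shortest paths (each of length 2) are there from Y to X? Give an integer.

3

The shortest distance is 2. The length-2 paths are: Y–T–X; Y–V–X; Y–W–X.
That gives 3 distinct shortest paths.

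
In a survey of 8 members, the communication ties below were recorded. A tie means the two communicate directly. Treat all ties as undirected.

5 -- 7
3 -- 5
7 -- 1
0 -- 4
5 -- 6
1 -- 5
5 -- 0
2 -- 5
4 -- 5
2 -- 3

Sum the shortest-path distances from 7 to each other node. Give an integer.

12

Distances from 7: 0:2, 1:1, 2:2, 3:2, 4:2, 5:1, 6:2.
Sum = 2 + 1 + 2 + 2 + 2 + 1 + 2 = 12.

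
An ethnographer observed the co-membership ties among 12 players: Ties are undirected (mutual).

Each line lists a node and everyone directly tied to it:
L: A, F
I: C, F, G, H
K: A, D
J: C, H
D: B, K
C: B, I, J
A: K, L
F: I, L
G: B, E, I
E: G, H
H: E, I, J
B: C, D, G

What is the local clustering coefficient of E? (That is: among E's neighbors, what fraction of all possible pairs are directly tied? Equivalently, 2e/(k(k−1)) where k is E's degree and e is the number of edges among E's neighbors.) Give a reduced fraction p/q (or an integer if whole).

0

E's neighbors: G and H (k = 2).
Possible neighbor pairs: C(2,2) = 1. Edges among them: none → e = 0.
Clustering(E) = 0/1.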